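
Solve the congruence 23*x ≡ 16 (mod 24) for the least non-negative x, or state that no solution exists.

8

gcd(23, 24) = 1, so a unique solution mod 24 exists.
23⁻¹ ≡ 23 (mod 24).
x ≡ 23*16 ≡ 8 (mod 24).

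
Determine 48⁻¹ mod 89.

13

By the extended Euclidean algorithm:
89 = 1·48 + 41
48 = 1·41 + 7
41 = 5·7 + 6
7 = 1·6 + 1
6 = 6·1 + 0
gcd(48, 89) = 1, so the inverse exists.
Back-substitute for 1:
1 = 1·7 − 1·6
  = −1·41 + 6·7
  = 6·48 − 7·41
  = −7·89 + 13·48
So 48⁻¹ ≡ 13 (mod 89).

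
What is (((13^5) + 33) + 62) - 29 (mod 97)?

43

(13)^5 ≡ 74 (mod 97)
74 + 33 = 107 ≡ 10 (mod 97)
10 + 62 = 72
72 - 29 = 43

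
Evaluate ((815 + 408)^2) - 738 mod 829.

304

815 + 408 = 1223 ≡ 394 (mod 829)
(394)^2 ≡ 213 (mod 829)
213 - 738 = -525 ≡ 304 (mod 829)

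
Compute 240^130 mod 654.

618

Compute successive squares:
130 in binary is 10000010, i.e. 130 = 128 + 2.
240^1 ≡ 240 (mod 654)
240^2 ≡ 240^2 = 57600 ≡ 48 (mod 654)
240^4 ≡ 48^2 = 2304 ≡ 342 (mod 654)
240^8 ≡ 342^2 = 116964 ≡ 552 (mod 654)
240^16 ≡ 552^2 = 304704 ≡ 594 (mod 654)
240^32 ≡ 594^2 = 352836 ≡ 330 (mod 654)
240^64 ≡ 330^2 = 108900 ≡ 336 (mod 654)
240^128 ≡ 336^2 = 112896 ≡ 408 (mod 654)
240^130 = 240^128 · 240^2 ≡ 408 · 48 (mod 654).
408 · 48 = 19584 ≡ 618 (mod 654).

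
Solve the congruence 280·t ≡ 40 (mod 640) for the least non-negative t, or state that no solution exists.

gcd(280, 640) = 40, and 40 | 40, so solutions exist.
Divide through by 40: 7·t ≡ 1 (mod 16).
7⁻¹ ≡ 7 (mod 16).
t ≡ 7·1 ≡ 7 (mod 16).
The smallest non-negative solution is t = 7.

7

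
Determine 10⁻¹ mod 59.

6

Run the extended Euclidean algorithm:
59 = 5·10 + 9
10 = 1·9 + 1
9 = 9·1 + 0
gcd(10, 59) = 1, so the inverse exists.
Back-substitute for 1:
1 = 1·10 − 1·9
  = −1·59 + 6·10
So 10⁻¹ ≡ 6 (mod 59).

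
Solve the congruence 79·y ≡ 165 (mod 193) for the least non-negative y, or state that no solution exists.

gcd(79, 193) = 1, so a unique solution mod 193 exists.
79⁻¹ ≡ 22 (mod 193).
y ≡ 22·165 ≡ 156 (mod 193).

156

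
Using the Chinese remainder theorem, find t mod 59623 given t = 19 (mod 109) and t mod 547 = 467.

56808

109⁻¹ mod 547: 109·271 ≡ 1 (mod 547), so 109⁻¹ ≡ 271.
t = 19 + 109·((467 − 19)·271 mod 547) = 19 + 109·521 = 56808.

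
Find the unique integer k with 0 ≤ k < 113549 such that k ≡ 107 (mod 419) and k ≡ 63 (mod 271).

419⁻¹ mod 271: 419*141 ≡ 1 (mod 271), so 419⁻¹ ≡ 141.
k = 107 + 419*((63 − 107)*141 mod 271) = 107 + 419*29 = 12258.
Check: 12258 mod 419 = 107, 12258 mod 271 = 63. ✓

12258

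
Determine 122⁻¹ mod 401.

Run the extended Euclidean algorithm:
401 = 3×122 + 35
122 = 3×35 + 17
35 = 2×17 + 1
17 = 17×1 + 0
gcd(122, 401) = 1, so the inverse exists.
Bézout: 1 = 7×401 − 23×122.
So 122⁻¹ ≡ −23 ≡ 378 (mod 401).

378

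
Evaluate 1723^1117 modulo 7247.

3930

By square-and-multiply:
1117 in binary is 10001011101, i.e. 1117 = 1024 + 64 + 16 + 8 + 4 + 1.
1723^1 ≡ 1723 (mod 7247)
1723^2 ≡ 1723^2 = 2968729 ≡ 4706 (mod 7247)
1723^4 ≡ 4706^2 = 22146436 ≡ 6851 (mod 7247)
1723^8 ≡ 6851^2 = 46936201 ≡ 4629 (mod 7247)
1723^16 ≡ 4629^2 = 21427641 ≡ 5509 (mod 7247)
1723^32 ≡ 5509^2 = 30349081 ≡ 5892 (mod 7247)
1723^64 ≡ 5892^2 = 34715664 ≡ 2534 (mod 7247)
1723^128 ≡ 2534^2 = 6421156 ≡ 314 (mod 7247)
1723^256 ≡ 314^2 = 98596 ≡ 4385 (mod 7247)
1723^512 ≡ 4385^2 = 19228225 ≡ 1934 (mod 7247)
1723^1024 ≡ 1934^2 = 3740356 ≡ 904 (mod 7247)
1723^1117 = 1723^1024 · 1723^64 · 1723^16 · 1723^8 · 1723^4 · 1723^1 ≡ 904 · 2534 · 5509 · 4629 · 6851 · 1723 (mod 7247).
Accumulate the product:
904 · 2534 = 2290736 ≡ 684
684 · 5509 = 3768156 ≡ 6963
6963 · 4629 = 32231727 ≡ 4318
4318 · 6851 = 29582618 ≡ 364
364 · 1723 = 627172 ≡ 3930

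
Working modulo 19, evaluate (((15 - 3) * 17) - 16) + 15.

15 - 3 = 12
12 * 17 = 204 ≡ 14 (mod 19)
14 - 16 = -2 ≡ 17 (mod 19)
17 + 15 = 32 ≡ 13 (mod 19)

13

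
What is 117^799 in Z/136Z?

Compute successive squares:
117^1 ≡ 117 (mod 136)
117^2 ≡ 117^2 = 13689 ≡ 89 (mod 136)
117^4 ≡ 89^2 = 7921 ≡ 33 (mod 136)
117^8 ≡ 33^2 = 1089 ≡ 1 (mod 136)
117^16 ≡ 1^2 = 1 (mod 136)
117^32 ≡ 1^2 = 1 (mod 136)
117^64 ≡ 1^2 = 1 (mod 136)
117^128 ≡ 1^2 = 1 (mod 136)
117^256 ≡ 1^2 = 1 (mod 136)
117^512 ≡ 1^2 = 1 (mod 136)
117^799 = 117^512 * 117^256 * 117^16 * 117^8 * 117^4 * 117^2 * 117^1 ≡ 1 * 1 * 1 * 1 * 33 * 89 * 117 (mod 136).
Accumulate the product:
1 * 1 = 1
1 * 1 = 1
1 * 1 = 1
1 * 33 = 33
33 * 89 = 2937 ≡ 81
81 * 117 = 9477 ≡ 93

93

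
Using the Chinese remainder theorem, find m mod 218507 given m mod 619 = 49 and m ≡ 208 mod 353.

209890

619⁻¹ mod 353: 619·142 ≡ 1 (mod 353), so 619⁻¹ ≡ 142.
m = 49 + 619·((208 − 49)·142 mod 353) = 49 + 619·339 = 209890.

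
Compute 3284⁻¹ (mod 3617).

Apply the Euclidean algorithm and back-substitute:
3617 = 1*3284 + 333
3284 = 9*333 + 287
333 = 1*287 + 46
287 = 6*46 + 11
46 = 4*11 + 2
11 = 5*2 + 1
2 = 2*1 + 0
gcd(3284, 3617) = 1, so the inverse exists.
Back-substitute for 1:
1 = 1*11 − 5*2
  = −5*46 + 21*11
  = 21*287 − 131*46
  = −131*333 + 152*287
  = 152*3284 − 1499*333
  = −1499*3617 + 1651*3284
So 3284⁻¹ ≡ 1651 (mod 3617).

1651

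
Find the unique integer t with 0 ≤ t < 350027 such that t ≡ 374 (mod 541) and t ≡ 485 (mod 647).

541⁻¹ mod 647: 541×177 ≡ 1 (mod 647), so 541⁻¹ ≡ 177.
t = 374 + 541×((485 − 374)×177 mod 647) = 374 + 541×237 = 128591.
Check: 128591 mod 541 = 374, 128591 mod 647 = 485. ✓

128591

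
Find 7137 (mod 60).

57

7137 = 118*60 + 57, so 7137 ≡ 57 (mod 60).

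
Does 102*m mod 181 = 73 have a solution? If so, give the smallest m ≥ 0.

148

gcd(102, 181) = 1, so a unique solution mod 181 exists.
102⁻¹ ≡ 126 (mod 181).
m ≡ 126*73 ≡ 148 (mod 181).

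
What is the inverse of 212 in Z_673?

200

Run the extended Euclidean algorithm:
673 = 3·212 + 37
212 = 5·37 + 27
37 = 1·27 + 10
27 = 2·10 + 7
10 = 1·7 + 3
7 = 2·3 + 1
3 = 3·1 + 0
gcd(212, 673) = 1, so the inverse exists.
Back-substitute for 1:
1 = 1·7 − 2·3
  = −2·10 + 3·7
  = 3·27 − 8·10
  = −8·37 + 11·27
  = 11·212 − 63·37
  = −63·673 + 200·212
So 212⁻¹ ≡ 200 (mod 673).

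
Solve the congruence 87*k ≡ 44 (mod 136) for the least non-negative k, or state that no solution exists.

gcd(87, 136) = 1, so a unique solution mod 136 exists.
87⁻¹ ≡ 111 (mod 136).
k ≡ 111*44 ≡ 124 (mod 136).

124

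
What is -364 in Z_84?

-364 = -5×84 + 56, so -364 ≡ 56 (mod 84).

56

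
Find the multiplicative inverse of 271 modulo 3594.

Run the extended Euclidean algorithm:
3594 = 13×271 + 71
271 = 3×71 + 58
71 = 1×58 + 13
58 = 4×13 + 6
13 = 2×6 + 1
6 = 6×1 + 0
gcd(271, 3594) = 1, so the inverse exists.
Back-substitute for 1:
1 = 1×13 − 2×6
  = −2×58 + 9×13
  = 9×71 − 11×58
  = −11×271 + 42×71
  = 42×3594 − 557×271
So 271⁻¹ ≡ −557 ≡ 3037 (mod 3594).

3037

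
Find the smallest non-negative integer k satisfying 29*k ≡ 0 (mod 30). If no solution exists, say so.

gcd(29, 30) = 1, so a unique solution mod 30 exists.
29⁻¹ ≡ 29 (mod 30).
k ≡ 29*0 ≡ 0 (mod 30).

0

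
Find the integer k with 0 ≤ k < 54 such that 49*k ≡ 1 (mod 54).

54 = 1*49 + 5
49 = 9*5 + 4
5 = 1*4 + 1
4 = 4*1 + 0
gcd(49, 54) = 1, so the inverse exists.
Back-substitute for 1:
1 = 1*5 − 1*4
  = −1*49 + 10*5
  = 10*54 − 11*49
So 49⁻¹ ≡ −11 ≡ 43 (mod 54).

43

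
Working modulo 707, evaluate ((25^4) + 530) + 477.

(25)^4 ≡ 361 (mod 707)
361 + 530 = 891 ≡ 184 (mod 707)
184 + 477 = 661

661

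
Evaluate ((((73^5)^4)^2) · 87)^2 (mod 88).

1

(73)^5 ≡ 65 (mod 88)
(65)^4 ≡ 1 (mod 88)
(1)^2 ≡ 1 (mod 88)
1 · 87 = 87
(87)^2 ≡ 1 (mod 88)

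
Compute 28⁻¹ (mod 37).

By the extended Euclidean algorithm:
37 = 1·28 + 9
28 = 3·9 + 1
9 = 9·1 + 0
gcd(28, 37) = 1, so the inverse exists.
Back-substitute for 1:
1 = 1·28 − 3·9
  = −3·37 + 4·28
So 28⁻¹ ≡ 4 (mod 37).

4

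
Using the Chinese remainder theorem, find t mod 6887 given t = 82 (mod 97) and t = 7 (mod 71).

4835

97⁻¹ mod 71: 97×41 ≡ 1 (mod 71), so 97⁻¹ ≡ 41.
t = 82 + 97×((7 − 82)×41 mod 71) = 82 + 97×49 = 4835.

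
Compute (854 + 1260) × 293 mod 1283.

854 + 1260 = 2114 ≡ 831 (mod 1283)
831 × 293 = 243483 ≡ 996 (mod 1283)

996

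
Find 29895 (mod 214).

29895 = 139·214 + 149, so 29895 ≡ 149 (mod 214).

149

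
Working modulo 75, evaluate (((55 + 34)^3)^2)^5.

55 + 34 = 89 ≡ 14 (mod 75)
(14)^3 ≡ 44 (mod 75)
(44)^2 ≡ 61 (mod 75)
(61)^5 ≡ 1 (mod 75)

1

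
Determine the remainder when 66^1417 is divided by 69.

By square-and-multiply:
66^1 ≡ 66 (mod 69)
66^2 ≡ 66^2 = 4356 ≡ 9 (mod 69)
66^4 ≡ 9^2 = 81 ≡ 12 (mod 69)
66^8 ≡ 12^2 = 144 ≡ 6 (mod 69)
66^16 ≡ 6^2 = 36 (mod 69)
66^32 ≡ 36^2 = 1296 ≡ 54 (mod 69)
66^64 ≡ 54^2 = 2916 ≡ 18 (mod 69)
66^128 ≡ 18^2 = 324 ≡ 48 (mod 69)
66^256 ≡ 48^2 = 2304 ≡ 27 (mod 69)
66^512 ≡ 27^2 = 729 ≡ 39 (mod 69)
66^1024 ≡ 39^2 = 1521 ≡ 3 (mod 69)
66^1417 = 66^1024 * 66^256 * 66^128 * 66^8 * 66^1 ≡ 3 * 27 * 48 * 6 * 66 (mod 69).
Accumulate the product:
3 * 27 = 81 ≡ 12
12 * 48 = 576 ≡ 24
24 * 6 = 144 ≡ 6
6 * 66 = 396 ≡ 51

51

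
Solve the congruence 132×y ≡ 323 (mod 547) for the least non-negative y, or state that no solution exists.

gcd(132, 547) = 1, so a unique solution mod 547 exists.
132⁻¹ ≡ 518 (mod 547).
y ≡ 518×323 ≡ 479 (mod 547).

479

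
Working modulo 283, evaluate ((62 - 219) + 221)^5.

204

62 - 219 = -157 ≡ 126 (mod 283)
126 + 221 = 347 ≡ 64 (mod 283)
(64)^5 ≡ 204 (mod 283)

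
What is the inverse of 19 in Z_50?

29

50 = 2*19 + 12
19 = 1*12 + 7
12 = 1*7 + 5
7 = 1*5 + 2
5 = 2*2 + 1
2 = 2*1 + 0
gcd(19, 50) = 1, so the inverse exists.
Back-substitute for 1:
1 = 1*5 − 2*2
  = −2*7 + 3*5
  = 3*12 − 5*7
  = −5*19 + 8*12
  = 8*50 − 21*19
So 19⁻¹ ≡ −21 ≡ 29 (mod 50).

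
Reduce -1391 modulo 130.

-1391 = -11×130 + 39, so -1391 ≡ 39 (mod 130).

39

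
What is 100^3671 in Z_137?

37

3671 in binary is 111001010111, i.e. 3671 = 2048 + 1024 + 512 + 64 + 16 + 4 + 2 + 1.
100^1 ≡ 100 (mod 137)
100^2 ≡ 100^2 = 10000 ≡ 136 (mod 137)
100^4 ≡ 136^2 = 18496 ≡ 1 (mod 137)
100^8 ≡ 1^2 = 1 (mod 137)
100^16 ≡ 1^2 = 1 (mod 137)
100^32 ≡ 1^2 = 1 (mod 137)
100^64 ≡ 1^2 = 1 (mod 137)
100^128 ≡ 1^2 = 1 (mod 137)
100^256 ≡ 1^2 = 1 (mod 137)
100^512 ≡ 1^2 = 1 (mod 137)
100^1024 ≡ 1^2 = 1 (mod 137)
100^2048 ≡ 1^2 = 1 (mod 137)
100^3671 = 100^2048 × 100^1024 × 100^512 × 100^64 × 100^16 × 100^4 × 100^2 × 100^1 ≡ 1 × 1 × 1 × 1 × 1 × 1 × 136 × 100 (mod 137).
Accumulate the product:
1 × 1 = 1
1 × 1 = 1
1 × 1 = 1
1 × 1 = 1
1 × 1 = 1
1 × 136 = 136
136 × 100 = 13600 ≡ 37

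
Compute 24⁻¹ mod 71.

Run the extended Euclidean algorithm:
71 = 2·24 + 23
24 = 1·23 + 1
23 = 23·1 + 0
gcd(24, 71) = 1, so the inverse exists.
Back-substitute for 1:
1 = 1·24 − 1·23
  = −1·71 + 3·24
So 24⁻¹ ≡ 3 (mod 71).

3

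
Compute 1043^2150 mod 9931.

Using repeated squaring:
2150 in binary is 100001100110, i.e. 2150 = 2048 + 64 + 32 + 4 + 2.
1043^1 ≡ 1043 (mod 9931)
1043^2 ≡ 1043^2 = 1087849 ≡ 5370 (mod 9931)
1043^4 ≡ 5370^2 = 28836900 ≡ 7207 (mod 9931)
1043^8 ≡ 7207^2 = 51940849 ≡ 1719 (mod 9931)
1043^16 ≡ 1719^2 = 2954961 ≡ 5454 (mod 9931)
1043^32 ≡ 5454^2 = 29746116 ≡ 2771 (mod 9931)
1043^64 ≡ 2771^2 = 7678441 ≡ 1778 (mod 9931)
1043^128 ≡ 1778^2 = 3161284 ≡ 3226 (mod 9931)
1043^256 ≡ 3226^2 = 10407076 ≡ 9319 (mod 9931)
1043^512 ≡ 9319^2 = 86843761 ≡ 7097 (mod 9931)
1043^1024 ≡ 7097^2 = 50367409 ≡ 7308 (mod 9931)
1043^2048 ≡ 7308^2 = 53406864 ≡ 7877 (mod 9931)
1043^2150 = 1043^2048 × 1043^64 × 1043^32 × 1043^4 × 1043^2 ≡ 7877 × 1778 × 2771 × 7207 × 5370 (mod 9931).
Accumulate the product:
7877 × 1778 = 14005306 ≡ 2596
2596 × 2771 = 7193516 ≡ 3472
3472 × 7207 = 25022704 ≡ 6515
6515 × 5370 = 34985550 ≡ 8568

8568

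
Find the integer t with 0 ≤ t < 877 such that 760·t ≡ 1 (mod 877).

862

By the extended Euclidean algorithm:
877 = 1·760 + 117
760 = 6·117 + 58
117 = 2·58 + 1
58 = 58·1 + 0
gcd(760, 877) = 1, so the inverse exists.
Bézout: 1 = 13·877 − 15·760.
So 760⁻¹ ≡ −15 ≡ 862 (mod 877).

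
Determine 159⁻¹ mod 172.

Run the extended Euclidean algorithm:
172 = 1·159 + 13
159 = 12·13 + 3
13 = 4·3 + 1
3 = 3·1 + 0
gcd(159, 172) = 1, so the inverse exists.
Back-substitute for 1:
1 = 1·13 − 4·3
  = −4·159 + 49·13
  = 49·172 − 53·159
So 159⁻¹ ≡ −53 ≡ 119 (mod 172).

119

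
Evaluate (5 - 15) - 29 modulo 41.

2

5 - 15 = -10 ≡ 31 (mod 41)
31 - 29 = 2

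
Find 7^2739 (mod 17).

Using repeated squaring:
7^1 ≡ 7 (mod 17)
7^2 ≡ 7^2 = 49 ≡ 15 (mod 17)
7^4 ≡ 15^2 = 225 ≡ 4 (mod 17)
7^8 ≡ 4^2 = 16 (mod 17)
7^16 ≡ 16^2 = 256 ≡ 1 (mod 17)
7^32 ≡ 1^2 = 1 (mod 17)
7^64 ≡ 1^2 = 1 (mod 17)
7^128 ≡ 1^2 = 1 (mod 17)
7^256 ≡ 1^2 = 1 (mod 17)
7^512 ≡ 1^2 = 1 (mod 17)
7^1024 ≡ 1^2 = 1 (mod 17)
7^2048 ≡ 1^2 = 1 (mod 17)
7^2739 = 7^2048 × 7^512 × 7^128 × 7^32 × 7^16 × 7^2 × 7^1 ≡ 1 × 1 × 1 × 1 × 1 × 15 × 7 (mod 17).
Accumulate the product:
1 × 1 = 1
1 × 1 = 1
1 × 1 = 1
1 × 1 = 1
1 × 15 = 15
15 × 7 = 105 ≡ 3

3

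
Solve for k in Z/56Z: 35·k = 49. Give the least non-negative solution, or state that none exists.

gcd(35, 56) = 7, and 7 | 49, so solutions exist.
Divide through by 7: 5·k = 7 (mod 8).
5⁻¹ ≡ 5 (mod 8).
k ≡ 5·7 ≡ 3 (mod 8).
The smallest non-negative solution is k = 3.

3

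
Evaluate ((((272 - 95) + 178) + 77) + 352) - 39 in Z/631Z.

114

272 - 95 = 177
177 + 178 = 355
355 + 77 = 432
432 + 352 = 784 ≡ 153 (mod 631)
153 - 39 = 114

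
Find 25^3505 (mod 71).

1

Using repeated squaring:
3505 in binary is 110110110001, i.e. 3505 = 2048 + 1024 + 256 + 128 + 32 + 16 + 1.
25^1 ≡ 25 (mod 71)
25^2 ≡ 25^2 = 625 ≡ 57 (mod 71)
25^4 ≡ 57^2 = 3249 ≡ 54 (mod 71)
25^8 ≡ 54^2 = 2916 ≡ 5 (mod 71)
25^16 ≡ 5^2 = 25 (mod 71)
25^32 ≡ 25^2 = 625 ≡ 57 (mod 71)
25^64 ≡ 57^2 = 3249 ≡ 54 (mod 71)
25^128 ≡ 54^2 = 2916 ≡ 5 (mod 71)
25^256 ≡ 5^2 = 25 (mod 71)
25^512 ≡ 25^2 = 625 ≡ 57 (mod 71)
25^1024 ≡ 57^2 = 3249 ≡ 54 (mod 71)
25^2048 ≡ 54^2 = 2916 ≡ 5 (mod 71)
25^3505 = 25^2048 · 25^1024 · 25^256 · 25^128 · 25^32 · 25^16 · 25^1 ≡ 5 · 54 · 25 · 5 · 57 · 25 · 25 (mod 71).
Accumulate the product:
5 · 54 = 270 ≡ 57
57 · 25 = 1425 ≡ 5
5 · 5 = 25
25 · 57 = 1425 ≡ 5
5 · 25 = 125 ≡ 54
54 · 25 = 1350 ≡ 1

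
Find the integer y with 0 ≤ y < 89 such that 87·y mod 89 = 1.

Apply the Euclidean algorithm and back-substitute:
89 = 1·87 + 2
87 = 43·2 + 1
2 = 2·1 + 0
gcd(87, 89) = 1, so the inverse exists.
Back-substitute for 1:
1 = 1·87 − 43·2
  = −43·89 + 44·87
So 87⁻¹ ≡ 44 (mod 89).

44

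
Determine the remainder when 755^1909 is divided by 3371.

1031

1909 in binary is 11101110101, i.e. 1909 = 1024 + 512 + 256 + 64 + 32 + 16 + 4 + 1.
755^1 ≡ 755 (mod 3371)
755^2 ≡ 755^2 = 570025 ≡ 326 (mod 3371)
755^4 ≡ 326^2 = 106276 ≡ 1775 (mod 3371)
755^8 ≡ 1775^2 = 3150625 ≡ 2111 (mod 3371)
755^16 ≡ 2111^2 = 4456321 ≡ 3230 (mod 3371)
755^32 ≡ 3230^2 = 10432900 ≡ 3026 (mod 3371)
755^64 ≡ 3026^2 = 9156676 ≡ 1040 (mod 3371)
755^128 ≡ 1040^2 = 1081600 ≡ 2880 (mod 3371)
755^256 ≡ 2880^2 = 8294400 ≡ 1740 (mod 3371)
755^512 ≡ 1740^2 = 3027600 ≡ 442 (mod 3371)
755^1024 ≡ 442^2 = 195364 ≡ 3217 (mod 3371)
755^1909 = 755^1024 · 755^512 · 755^256 · 755^64 · 755^32 · 755^16 · 755^4 · 755^1 ≡ 3217 · 442 · 1740 · 1040 · 3026 · 3230 · 1775 · 755 (mod 3371).
Accumulate the product:
3217 · 442 = 1421914 ≡ 2723
2723 · 1740 = 4738020 ≡ 1765
1765 · 1040 = 1835600 ≡ 1776
1776 · 3026 = 5374176 ≡ 802
802 · 3230 = 2590460 ≡ 1532
1532 · 1775 = 2719300 ≡ 2274
2274 · 755 = 1716870 ≡ 1031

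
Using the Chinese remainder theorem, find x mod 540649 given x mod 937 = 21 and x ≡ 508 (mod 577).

134949

937⁻¹ mod 577: 937*460 ≡ 1 (mod 577), so 937⁻¹ ≡ 460.
x = 21 + 937*((508 − 21)*460 mod 577) = 21 + 937*144 = 134949.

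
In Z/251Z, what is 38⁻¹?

By the extended Euclidean algorithm:
251 = 6×38 + 23
38 = 1×23 + 15
23 = 1×15 + 8
15 = 1×8 + 7
8 = 1×7 + 1
7 = 7×1 + 0
gcd(38, 251) = 1, so the inverse exists.
Back-substitute for 1:
1 = 1×8 − 1×7
  = −1×15 + 2×8
  = 2×23 − 3×15
  = −3×38 + 5×23
  = 5×251 − 33×38
So 38⁻¹ ≡ −33 ≡ 218 (mod 251).

218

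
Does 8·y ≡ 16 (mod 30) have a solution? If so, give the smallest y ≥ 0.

2

gcd(8, 30) = 2, and 2 | 16, so solutions exist.
Divide through by 2: 4·y ≡ 8 mod 15.
4⁻¹ ≡ 4 (mod 15).
y ≡ 4·8 ≡ 2 (mod 15).
The smallest non-negative solution is y = 2.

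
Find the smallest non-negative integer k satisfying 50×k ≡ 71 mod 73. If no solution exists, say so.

gcd(50, 73) = 1, so a unique solution mod 73 exists.
50⁻¹ ≡ 19 (mod 73).
k ≡ 19×71 ≡ 35 (mod 73).

35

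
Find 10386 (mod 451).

13

10386 = 23×451 + 13, so 10386 ≡ 13 (mod 451).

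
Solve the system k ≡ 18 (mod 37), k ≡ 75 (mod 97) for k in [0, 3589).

37⁻¹ mod 97: 37*21 ≡ 1 (mod 97), so 37⁻¹ ≡ 21.
k = 18 + 37*((75 − 18)*21 mod 97) = 18 + 37*33 = 1239.

1239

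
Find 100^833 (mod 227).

833 in binary is 1101000001, i.e. 833 = 512 + 256 + 64 + 1.
100^1 ≡ 100 (mod 227)
100^2 ≡ 100^2 = 10000 ≡ 12 (mod 227)
100^4 ≡ 12^2 = 144 (mod 227)
100^8 ≡ 144^2 = 20736 ≡ 79 (mod 227)
100^16 ≡ 79^2 = 6241 ≡ 112 (mod 227)
100^32 ≡ 112^2 = 12544 ≡ 59 (mod 227)
100^64 ≡ 59^2 = 3481 ≡ 76 (mod 227)
100^128 ≡ 76^2 = 5776 ≡ 101 (mod 227)
100^256 ≡ 101^2 = 10201 ≡ 213 (mod 227)
100^512 ≡ 213^2 = 45369 ≡ 196 (mod 227)
100^833 = 100^512 · 100^256 · 100^64 · 100^1 ≡ 196 · 213 · 76 · 100 (mod 227).
Accumulate the product:
196 · 213 = 41748 ≡ 207
207 · 76 = 15732 ≡ 69
69 · 100 = 6900 ≡ 90

90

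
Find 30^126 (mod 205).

126 in binary is 1111110, i.e. 126 = 64 + 32 + 16 + 8 + 4 + 2.
30^1 ≡ 30 (mod 205)
30^2 ≡ 30^2 = 900 ≡ 80 (mod 205)
30^4 ≡ 80^2 = 6400 ≡ 45 (mod 205)
30^8 ≡ 45^2 = 2025 ≡ 180 (mod 205)
30^16 ≡ 180^2 = 32400 ≡ 10 (mod 205)
30^32 ≡ 10^2 = 100 (mod 205)
30^64 ≡ 100^2 = 10000 ≡ 160 (mod 205)
30^126 = 30^64 · 30^32 · 30^16 · 30^8 · 30^4 · 30^2 ≡ 160 · 100 · 10 · 180 · 45 · 80 (mod 205).
Accumulate the product:
160 · 100 = 16000 ≡ 10
10 · 10 = 100
100 · 180 = 18000 ≡ 165
165 · 45 = 7425 ≡ 45
45 · 80 = 3600 ≡ 115

115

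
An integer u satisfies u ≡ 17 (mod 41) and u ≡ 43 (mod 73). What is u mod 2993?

919

41⁻¹ mod 73: 41·57 ≡ 1 (mod 73), so 41⁻¹ ≡ 57.
u = 17 + 41·((43 − 17)·57 mod 73) = 17 + 41·22 = 919.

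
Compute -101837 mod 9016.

6355

-101837 = -12·9016 + 6355, so -101837 ≡ 6355 (mod 9016).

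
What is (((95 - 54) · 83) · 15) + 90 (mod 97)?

16

95 - 54 = 41
41 · 83 = 3403 ≡ 8 (mod 97)
8 · 15 = 120 ≡ 23 (mod 97)
23 + 90 = 113 ≡ 16 (mod 97)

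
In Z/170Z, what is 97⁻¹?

170 = 1*97 + 73
97 = 1*73 + 24
73 = 3*24 + 1
24 = 24*1 + 0
gcd(97, 170) = 1, so the inverse exists.
Bézout: 1 = 4*170 − 7*97.
So 97⁻¹ ≡ −7 ≡ 163 (mod 170).

163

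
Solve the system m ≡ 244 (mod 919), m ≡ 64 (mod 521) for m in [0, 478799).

919⁻¹ mod 521: 919×72 ≡ 1 (mod 521), so 919⁻¹ ≡ 72.
m = 244 + 919×((64 − 244)×72 mod 521) = 244 + 919×65 = 59979.

59979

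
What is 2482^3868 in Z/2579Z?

Using repeated squaring:
3868 in binary is 111100011100, i.e. 3868 = 2048 + 1024 + 512 + 256 + 16 + 8 + 4.
2482^1 ≡ 2482 (mod 2579)
2482^2 ≡ 2482^2 = 6160324 ≡ 1672 (mod 2579)
2482^4 ≡ 1672^2 = 2795584 ≡ 2527 (mod 2579)
2482^8 ≡ 2527^2 = 6385729 ≡ 125 (mod 2579)
2482^16 ≡ 125^2 = 15625 ≡ 151 (mod 2579)
2482^32 ≡ 151^2 = 22801 ≡ 2169 (mod 2579)
2482^64 ≡ 2169^2 = 4704561 ≡ 465 (mod 2579)
2482^128 ≡ 465^2 = 216225 ≡ 2168 (mod 2579)
2482^256 ≡ 2168^2 = 4700224 ≡ 1286 (mod 2579)
2482^512 ≡ 1286^2 = 1653796 ≡ 657 (mod 2579)
2482^1024 ≡ 657^2 = 431649 ≡ 956 (mod 2579)
2482^2048 ≡ 956^2 = 913936 ≡ 970 (mod 2579)
2482^3868 = 2482^2048 · 2482^1024 · 2482^512 · 2482^256 · 2482^16 · 2482^8 · 2482^4 ≡ 970 · 956 · 657 · 1286 · 151 · 125 · 2527 (mod 2579).
Accumulate the product:
970 · 956 = 927320 ≡ 1459
1459 · 657 = 958563 ≡ 1754
1754 · 1286 = 2255644 ≡ 1598
1598 · 151 = 241298 ≡ 1451
1451 · 125 = 181375 ≡ 845
845 · 2527 = 2135315 ≡ 2482

2482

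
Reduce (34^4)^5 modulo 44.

(34)^4 ≡ 12 (mod 44)
(12)^5 ≡ 12 (mod 44)

12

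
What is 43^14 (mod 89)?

By square-and-multiply:
43^1 ≡ 43 (mod 89)
43^2 ≡ 43^2 = 1849 ≡ 69 (mod 89)
43^4 ≡ 69^2 = 4761 ≡ 44 (mod 89)
43^8 ≡ 44^2 = 1936 ≡ 67 (mod 89)
43^14 = 43^8 * 43^4 * 43^2 ≡ 67 * 44 * 69 (mod 89).
Accumulate the product:
67 * 44 = 2948 ≡ 11
11 * 69 = 759 ≡ 47

47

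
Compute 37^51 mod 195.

148

Using repeated squaring:
51 in binary is 110011, i.e. 51 = 32 + 16 + 2 + 1.
37^1 ≡ 37 (mod 195)
37^2 ≡ 37^2 = 1369 ≡ 4 (mod 195)
37^4 ≡ 4^2 = 16 (mod 195)
37^8 ≡ 16^2 = 256 ≡ 61 (mod 195)
37^16 ≡ 61^2 = 3721 ≡ 16 (mod 195)
37^32 ≡ 16^2 = 256 ≡ 61 (mod 195)
37^51 = 37^32 × 37^16 × 37^2 × 37^1 ≡ 61 × 16 × 4 × 37 (mod 195).
Accumulate the product:
61 × 16 = 976 ≡ 1
1 × 4 = 4
4 × 37 = 148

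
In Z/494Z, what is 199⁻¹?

494 = 2×199 + 96
199 = 2×96 + 7
96 = 13×7 + 5
7 = 1×5 + 2
5 = 2×2 + 1
2 = 2×1 + 0
gcd(199, 494) = 1, so the inverse exists.
Back-substitute for 1:
1 = 1×5 − 2×2
  = −2×7 + 3×5
  = 3×96 − 41×7
  = −41×199 + 85×96
  = 85×494 − 211×199
So 199⁻¹ ≡ −211 ≡ 283 (mod 494).

283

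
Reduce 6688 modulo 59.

6688 = 113·59 + 21, so 6688 ≡ 21 (mod 59).

21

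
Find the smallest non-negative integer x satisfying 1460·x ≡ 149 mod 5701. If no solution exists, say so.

gcd(1460, 5701) = 1, so a unique solution mod 5701 exists.
1460⁻¹ ≡ 5619 (mod 5701).
x ≡ 5619·149 ≡ 4885 (mod 5701).

4885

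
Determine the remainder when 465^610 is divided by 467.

88

465^1 ≡ 465 (mod 467)
465^2 ≡ 465^2 = 216225 ≡ 4 (mod 467)
465^4 ≡ 4^2 = 16 (mod 467)
465^8 ≡ 16^2 = 256 (mod 467)
465^16 ≡ 256^2 = 65536 ≡ 156 (mod 467)
465^32 ≡ 156^2 = 24336 ≡ 52 (mod 467)
465^64 ≡ 52^2 = 2704 ≡ 369 (mod 467)
465^128 ≡ 369^2 = 136161 ≡ 264 (mod 467)
465^256 ≡ 264^2 = 69696 ≡ 113 (mod 467)
465^512 ≡ 113^2 = 12769 ≡ 160 (mod 467)
465^610 = 465^512 × 465^64 × 465^32 × 465^2 ≡ 160 × 369 × 52 × 4 (mod 467).
Accumulate the product:
160 × 369 = 59040 ≡ 198
198 × 52 = 10296 ≡ 22
22 × 4 = 88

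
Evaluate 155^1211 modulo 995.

155^1 ≡ 155 (mod 995)
155^2 ≡ 155^2 = 24025 ≡ 145 (mod 995)
155^4 ≡ 145^2 = 21025 ≡ 130 (mod 995)
155^8 ≡ 130^2 = 16900 ≡ 980 (mod 995)
155^16 ≡ 980^2 = 960400 ≡ 225 (mod 995)
155^32 ≡ 225^2 = 50625 ≡ 875 (mod 995)
155^64 ≡ 875^2 = 765625 ≡ 470 (mod 995)
155^128 ≡ 470^2 = 220900 ≡ 10 (mod 995)
155^256 ≡ 10^2 = 100 (mod 995)
155^512 ≡ 100^2 = 10000 ≡ 50 (mod 995)
155^1024 ≡ 50^2 = 2500 ≡ 510 (mod 995)
155^1211 = 155^1024 × 155^128 × 155^32 × 155^16 × 155^8 × 155^2 × 155^1 ≡ 510 × 10 × 875 × 225 × 980 × 145 × 155 (mod 995).
Accumulate the product:
510 × 10 = 5100 ≡ 125
125 × 875 = 109375 ≡ 920
920 × 225 = 207000 ≡ 40
40 × 980 = 39200 ≡ 395
395 × 145 = 57275 ≡ 560
560 × 155 = 86800 ≡ 235

235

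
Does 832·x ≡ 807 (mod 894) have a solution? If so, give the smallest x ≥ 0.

gcd(832, 894) = 2, and 2 does not divide 807.
So the congruence has no solution.

no solution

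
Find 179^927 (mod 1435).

239

Compute successive squares:
179^1 ≡ 179 (mod 1435)
179^2 ≡ 179^2 = 32041 ≡ 471 (mod 1435)
179^4 ≡ 471^2 = 221841 ≡ 851 (mod 1435)
179^8 ≡ 851^2 = 724201 ≡ 961 (mod 1435)
179^16 ≡ 961^2 = 923521 ≡ 816 (mod 1435)
179^32 ≡ 816^2 = 665856 ≡ 16 (mod 1435)
179^64 ≡ 16^2 = 256 (mod 1435)
179^128 ≡ 256^2 = 65536 ≡ 961 (mod 1435)
179^256 ≡ 961^2 = 923521 ≡ 816 (mod 1435)
179^512 ≡ 816^2 = 665856 ≡ 16 (mod 1435)
179^927 = 179^512 × 179^256 × 179^128 × 179^16 × 179^8 × 179^4 × 179^2 × 179^1 ≡ 16 × 816 × 961 × 816 × 961 × 851 × 471 × 179 (mod 1435).
Accumulate the product:
16 × 816 = 13056 ≡ 141
141 × 961 = 135501 ≡ 611
611 × 816 = 498576 ≡ 631
631 × 961 = 606391 ≡ 821
821 × 851 = 698671 ≡ 1261
1261 × 471 = 593931 ≡ 1276
1276 × 179 = 228404 ≡ 239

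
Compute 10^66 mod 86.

54

Compute successive squares:
66 in binary is 1000010, i.e. 66 = 64 + 2.
10^1 ≡ 10 (mod 86)
10^2 ≡ 10^2 = 100 ≡ 14 (mod 86)
10^4 ≡ 14^2 = 196 ≡ 24 (mod 86)
10^8 ≡ 24^2 = 576 ≡ 60 (mod 86)
10^16 ≡ 60^2 = 3600 ≡ 74 (mod 86)
10^32 ≡ 74^2 = 5476 ≡ 58 (mod 86)
10^64 ≡ 58^2 = 3364 ≡ 10 (mod 86)
10^66 = 10^64 * 10^2 ≡ 10 * 14 (mod 86).
10 * 14 = 140 ≡ 54 (mod 86).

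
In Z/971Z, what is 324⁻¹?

3

Run the extended Euclidean algorithm:
971 = 2×324 + 323
324 = 1×323 + 1
323 = 323×1 + 0
gcd(324, 971) = 1, so the inverse exists.
Back-substitute for 1:
1 = 1×324 − 1×323
  = −1×971 + 3×324
So 324⁻¹ ≡ 3 (mod 971).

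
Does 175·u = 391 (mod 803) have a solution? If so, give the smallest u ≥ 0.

gcd(175, 803) = 1, so a unique solution mod 803 exists.
175⁻¹ ≡ 725 (mod 803).
u ≡ 725·391 ≡ 16 (mod 803).

16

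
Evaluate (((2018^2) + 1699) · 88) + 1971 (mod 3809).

(2018)^2 ≡ 503 (mod 3809)
503 + 1699 = 2202
2202 · 88 = 193776 ≡ 3326 (mod 3809)
3326 + 1971 = 5297 ≡ 1488 (mod 3809)

1488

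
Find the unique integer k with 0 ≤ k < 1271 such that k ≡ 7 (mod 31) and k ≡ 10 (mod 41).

379

31⁻¹ mod 41: 31×4 ≡ 1 (mod 41), so 31⁻¹ ≡ 4.
k = 7 + 31×((10 − 7)×4 mod 41) = 7 + 31×12 = 379.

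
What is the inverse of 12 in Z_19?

Apply the Euclidean algorithm and back-substitute:
19 = 1×12 + 7
12 = 1×7 + 5
7 = 1×5 + 2
5 = 2×2 + 1
2 = 2×1 + 0
gcd(12, 19) = 1, so the inverse exists.
Bézout: 1 = −5×19 + 8×12.
So 12⁻¹ ≡ 8 (mod 19).

8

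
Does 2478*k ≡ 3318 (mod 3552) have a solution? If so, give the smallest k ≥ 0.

gcd(2478, 3552) = 6, and 6 | 3318, so solutions exist.
Divide through by 6: 413*k ≡ 553 mod 592.
413⁻¹ ≡ 549 (mod 592).
k ≡ 549*553 ≡ 493 (mod 592).
The smallest non-negative solution is k = 493.

493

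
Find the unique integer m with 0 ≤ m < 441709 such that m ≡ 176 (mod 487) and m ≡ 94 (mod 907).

487⁻¹ mod 907: 487×352 ≡ 1 (mod 907), so 487⁻¹ ≡ 352.
m = 176 + 487×((94 − 176)×352 mod 907) = 176 + 487×160 = 78096.

78096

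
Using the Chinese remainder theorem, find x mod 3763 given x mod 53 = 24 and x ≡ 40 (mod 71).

395

53⁻¹ mod 71: 53×67 ≡ 1 (mod 71), so 53⁻¹ ≡ 67.
x = 24 + 53×((40 − 24)×67 mod 71) = 24 + 53×7 = 395.
Check: 395 mod 53 = 24, 395 mod 71 = 40. ✓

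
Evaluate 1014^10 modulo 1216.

1014^1 ≡ 1014 (mod 1216)
1014^2 ≡ 1014^2 = 1028196 ≡ 676 (mod 1216)
1014^4 ≡ 676^2 = 456976 ≡ 976 (mod 1216)
1014^8 ≡ 976^2 = 952576 ≡ 448 (mod 1216)
1014^10 = 1014^8 * 1014^2 ≡ 448 * 676 (mod 1216).
448 * 676 = 302848 ≡ 64 (mod 1216).

64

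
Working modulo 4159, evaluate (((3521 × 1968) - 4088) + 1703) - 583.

3521 × 1968 = 6929328 ≡ 434 (mod 4159)
434 - 4088 = -3654 ≡ 505 (mod 4159)
505 + 1703 = 2208
2208 - 583 = 1625

1625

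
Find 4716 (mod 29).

18

4716 = 162·29 + 18, so 4716 ≡ 18 (mod 29).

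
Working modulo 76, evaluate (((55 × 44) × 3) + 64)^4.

44

55 × 44 = 2420 ≡ 64 (mod 76)
64 × 3 = 192 ≡ 40 (mod 76)
40 + 64 = 104 ≡ 28 (mod 76)
(28)^4 ≡ 44 (mod 76)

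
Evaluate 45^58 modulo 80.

25

By square-and-multiply:
58 in binary is 111010, i.e. 58 = 32 + 16 + 8 + 2.
45^1 ≡ 45 (mod 80)
45^2 ≡ 45^2 = 2025 ≡ 25 (mod 80)
45^4 ≡ 25^2 = 625 ≡ 65 (mod 80)
45^8 ≡ 65^2 = 4225 ≡ 65 (mod 80)
45^16 ≡ 65^2 = 4225 ≡ 65 (mod 80)
45^32 ≡ 65^2 = 4225 ≡ 65 (mod 80)
45^58 = 45^32 * 45^16 * 45^8 * 45^2 ≡ 65 * 65 * 65 * 25 (mod 80).
Accumulate the product:
65 * 65 = 4225 ≡ 65
65 * 65 = 4225 ≡ 65
65 * 25 = 1625 ≡ 25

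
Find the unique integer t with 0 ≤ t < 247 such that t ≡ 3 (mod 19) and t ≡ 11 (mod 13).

19⁻¹ mod 13: 19*11 ≡ 1 (mod 13), so 19⁻¹ ≡ 11.
t = 3 + 19*((11 − 3)*11 mod 13) = 3 + 19*10 = 193.

193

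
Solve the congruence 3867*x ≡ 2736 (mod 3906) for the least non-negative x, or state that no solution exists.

gcd(3867, 3906) = 3, and 3 | 2736, so solutions exist.
Divide through by 3: 1289*x mod 1302 = 912.
1289⁻¹ ≡ 701 (mod 1302).
x ≡ 701*912 ≡ 30 (mod 1302).
The smallest non-negative solution is x = 30.

30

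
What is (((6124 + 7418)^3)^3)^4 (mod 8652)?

6124 + 7418 = 13542 ≡ 4890 (mod 8652)
(4890)^3 ≡ 6924 (mod 8652)
(6924)^3 ≡ 4236 (mod 8652)
(4236)^4 ≡ 1884 (mod 8652)

1884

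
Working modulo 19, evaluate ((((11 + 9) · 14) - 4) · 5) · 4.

10

11 + 9 = 20 ≡ 1 (mod 19)
1 · 14 = 14
14 - 4 = 10
10 · 5 = 50 ≡ 12 (mod 19)
12 · 4 = 48 ≡ 10 (mod 19)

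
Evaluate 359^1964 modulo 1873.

1964 in binary is 11110101100, i.e. 1964 = 1024 + 512 + 256 + 128 + 32 + 8 + 4.
359^1 ≡ 359 (mod 1873)
359^2 ≡ 359^2 = 128881 ≡ 1517 (mod 1873)
359^4 ≡ 1517^2 = 2301289 ≡ 1245 (mod 1873)
359^8 ≡ 1245^2 = 1550025 ≡ 1054 (mod 1873)
359^16 ≡ 1054^2 = 1110916 ≡ 227 (mod 1873)
359^32 ≡ 227^2 = 51529 ≡ 958 (mod 1873)
359^64 ≡ 958^2 = 917764 ≡ 1867 (mod 1873)
359^128 ≡ 1867^2 = 3485689 ≡ 36 (mod 1873)
359^256 ≡ 36^2 = 1296 (mod 1873)
359^512 ≡ 1296^2 = 1679616 ≡ 1408 (mod 1873)
359^1024 ≡ 1408^2 = 1982464 ≡ 830 (mod 1873)
359^1964 = 359^1024 × 359^512 × 359^256 × 359^128 × 359^32 × 359^8 × 359^4 ≡ 830 × 1408 × 1296 × 36 × 958 × 1054 × 1245 (mod 1873).
Accumulate the product:
830 × 1408 = 1168640 ≡ 1761
1761 × 1296 = 2282256 ≡ 942
942 × 36 = 33912 ≡ 198
198 × 958 = 189684 ≡ 511
511 × 1054 = 538594 ≡ 1043
1043 × 1245 = 1298535 ≡ 546

546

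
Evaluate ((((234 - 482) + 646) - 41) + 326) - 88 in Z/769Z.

234 - 482 = -248 ≡ 521 (mod 769)
521 + 646 = 1167 ≡ 398 (mod 769)
398 - 41 = 357
357 + 326 = 683
683 - 88 = 595

595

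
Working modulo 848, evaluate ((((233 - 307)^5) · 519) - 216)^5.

233 - 307 = -74 ≡ 774 (mod 848)
(774)^5 ≡ 768 (mod 848)
768 · 519 = 398592 ≡ 32 (mod 848)
32 - 216 = -184 ≡ 664 (mod 848)
(664)^5 ≡ 208 (mod 848)

208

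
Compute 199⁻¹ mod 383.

383 = 1×199 + 184
199 = 1×184 + 15
184 = 12×15 + 4
15 = 3×4 + 3
4 = 1×3 + 1
3 = 3×1 + 0
gcd(199, 383) = 1, so the inverse exists.
Bézout: 1 = 53×383 − 102×199.
So 199⁻¹ ≡ −102 ≡ 281 (mod 383).

281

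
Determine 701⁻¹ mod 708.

101

Apply the Euclidean algorithm and back-substitute:
708 = 1*701 + 7
701 = 100*7 + 1
7 = 7*1 + 0
gcd(701, 708) = 1, so the inverse exists.
Bézout: 1 = −100*708 + 101*701.
So 701⁻¹ ≡ 101 (mod 708).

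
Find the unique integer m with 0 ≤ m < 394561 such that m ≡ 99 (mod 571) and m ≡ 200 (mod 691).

233067

571⁻¹ mod 691: 571·524 ≡ 1 (mod 691), so 571⁻¹ ≡ 524.
m = 99 + 571·((200 − 99)·524 mod 691) = 99 + 571·408 = 233067.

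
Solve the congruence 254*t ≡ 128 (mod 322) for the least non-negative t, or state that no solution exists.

36

gcd(254, 322) = 2, and 2 | 128, so solutions exist.
Divide through by 2: 127*t ≡ 64 (mod 161).
127⁻¹ ≡ 71 (mod 161).
t ≡ 71*64 ≡ 36 (mod 161).
The smallest non-negative solution is t = 36.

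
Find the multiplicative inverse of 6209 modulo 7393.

6600

Run the extended Euclidean algorithm:
7393 = 1×6209 + 1184
6209 = 5×1184 + 289
1184 = 4×289 + 28
289 = 10×28 + 9
28 = 3×9 + 1
9 = 9×1 + 0
gcd(6209, 7393) = 1, so the inverse exists.
Back-substitute for 1:
1 = 1×28 − 3×9
  = −3×289 + 31×28
  = 31×1184 − 127×289
  = −127×6209 + 666×1184
  = 666×7393 − 793×6209
So 6209⁻¹ ≡ −793 ≡ 6600 (mod 7393).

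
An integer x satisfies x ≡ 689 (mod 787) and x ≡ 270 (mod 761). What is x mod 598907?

425669

787⁻¹ mod 761: 787*322 ≡ 1 (mod 761), so 787⁻¹ ≡ 322.
x = 689 + 787*((270 − 689)*322 mod 761) = 689 + 787*540 = 425669.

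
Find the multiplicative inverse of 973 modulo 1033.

637

1033 = 1·973 + 60
973 = 16·60 + 13
60 = 4·13 + 8
13 = 1·8 + 5
8 = 1·5 + 3
5 = 1·3 + 2
3 = 1·2 + 1
2 = 2·1 + 0
gcd(973, 1033) = 1, so the inverse exists.
Bézout: 1 = 373·1033 − 396·973.
So 973⁻¹ ≡ −396 ≡ 637 (mod 1033).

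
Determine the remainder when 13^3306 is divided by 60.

49

Compute successive squares:
3306 in binary is 110011101010, i.e. 3306 = 2048 + 1024 + 128 + 64 + 32 + 8 + 2.
13^1 ≡ 13 (mod 60)
13^2 ≡ 13^2 = 169 ≡ 49 (mod 60)
13^4 ≡ 49^2 = 2401 ≡ 1 (mod 60)
13^8 ≡ 1^2 = 1 (mod 60)
13^16 ≡ 1^2 = 1 (mod 60)
13^32 ≡ 1^2 = 1 (mod 60)
13^64 ≡ 1^2 = 1 (mod 60)
13^128 ≡ 1^2 = 1 (mod 60)
13^256 ≡ 1^2 = 1 (mod 60)
13^512 ≡ 1^2 = 1 (mod 60)
13^1024 ≡ 1^2 = 1 (mod 60)
13^2048 ≡ 1^2 = 1 (mod 60)
13^3306 = 13^2048 * 13^1024 * 13^128 * 13^64 * 13^32 * 13^8 * 13^2 ≡ 1 * 1 * 1 * 1 * 1 * 1 * 49 (mod 60).
Accumulate the product:
1 * 1 = 1
1 * 1 = 1
1 * 1 = 1
1 * 1 = 1
1 * 1 = 1
1 * 49 = 49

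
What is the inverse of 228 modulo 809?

Run the extended Euclidean algorithm:
809 = 3×228 + 125
228 = 1×125 + 103
125 = 1×103 + 22
103 = 4×22 + 15
22 = 1×15 + 7
15 = 2×7 + 1
7 = 7×1 + 0
gcd(228, 809) = 1, so the inverse exists.
Back-substitute for 1:
1 = 1×15 − 2×7
  = −2×22 + 3×15
  = 3×103 − 14×22
  = −14×125 + 17×103
  = 17×228 − 31×125
  = −31×809 + 110×228
So 228⁻¹ ≡ 110 (mod 809).

110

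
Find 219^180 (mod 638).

Using repeated squaring:
180 in binary is 10110100, i.e. 180 = 128 + 32 + 16 + 4.
219^1 ≡ 219 (mod 638)
219^2 ≡ 219^2 = 47961 ≡ 111 (mod 638)
219^4 ≡ 111^2 = 12321 ≡ 199 (mod 638)
219^8 ≡ 199^2 = 39601 ≡ 45 (mod 638)
219^16 ≡ 45^2 = 2025 ≡ 111 (mod 638)
219^32 ≡ 111^2 = 12321 ≡ 199 (mod 638)
219^64 ≡ 199^2 = 39601 ≡ 45 (mod 638)
219^128 ≡ 45^2 = 2025 ≡ 111 (mod 638)
219^180 = 219^128 × 219^32 × 219^16 × 219^4 ≡ 111 × 199 × 111 × 199 (mod 638).
Accumulate the product:
111 × 199 = 22089 ≡ 397
397 × 111 = 44067 ≡ 45
45 × 199 = 8955 ≡ 23

23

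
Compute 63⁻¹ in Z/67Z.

50

67 = 1×63 + 4
63 = 15×4 + 3
4 = 1×3 + 1
3 = 3×1 + 0
gcd(63, 67) = 1, so the inverse exists.
Back-substitute for 1:
1 = 1×4 − 1×3
  = −1×63 + 16×4
  = 16×67 − 17×63
So 63⁻¹ ≡ −17 ≡ 50 (mod 67).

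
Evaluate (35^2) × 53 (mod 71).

(35)^2 ≡ 18 (mod 71)
18 × 53 = 954 ≡ 31 (mod 71)

31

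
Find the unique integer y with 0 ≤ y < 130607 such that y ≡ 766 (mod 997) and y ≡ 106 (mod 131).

90496

997⁻¹ mod 131: 997×113 ≡ 1 (mod 131), so 997⁻¹ ≡ 113.
y = 766 + 997×((106 − 766)×113 mod 131) = 766 + 997×90 = 90496.
Check: 90496 mod 997 = 766, 90496 mod 131 = 106. ✓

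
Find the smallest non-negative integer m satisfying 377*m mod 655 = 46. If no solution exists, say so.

603

gcd(377, 655) = 1, so a unique solution mod 655 exists.
377⁻¹ ≡ 483 (mod 655).
m ≡ 483*46 ≡ 603 (mod 655).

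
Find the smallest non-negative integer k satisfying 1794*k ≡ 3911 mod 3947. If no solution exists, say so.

gcd(1794, 3947) = 1, so a unique solution mod 3947 exists.
1794⁻¹ ≡ 3936 (mod 3947).
k ≡ 3936*3911 ≡ 396 (mod 3947).

396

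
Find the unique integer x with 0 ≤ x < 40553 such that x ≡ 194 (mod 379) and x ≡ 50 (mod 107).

28619

379⁻¹ mod 107: 379*24 ≡ 1 (mod 107), so 379⁻¹ ≡ 24.
x = 194 + 379*((50 − 194)*24 mod 107) = 194 + 379*75 = 28619.
Check: 28619 mod 379 = 194, 28619 mod 107 = 50. ✓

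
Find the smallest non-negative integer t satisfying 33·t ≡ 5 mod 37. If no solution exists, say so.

gcd(33, 37) = 1, so a unique solution mod 37 exists.
33⁻¹ ≡ 9 (mod 37).
t ≡ 9·5 ≡ 8 (mod 37).

8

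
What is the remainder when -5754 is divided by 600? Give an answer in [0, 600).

-5754 = -10·600 + 246, so -5754 ≡ 246 (mod 600).

246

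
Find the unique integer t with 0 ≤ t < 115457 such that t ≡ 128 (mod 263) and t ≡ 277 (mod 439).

75346

263⁻¹ mod 439: 263×217 ≡ 1 (mod 439), so 263⁻¹ ≡ 217.
t = 128 + 263×((277 − 128)×217 mod 439) = 128 + 263×286 = 75346.
Check: 75346 mod 263 = 128, 75346 mod 439 = 277. ✓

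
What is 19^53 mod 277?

218

19^1 ≡ 19 (mod 277)
19^2 ≡ 19^2 = 361 ≡ 84 (mod 277)
19^4 ≡ 84^2 = 7056 ≡ 131 (mod 277)
19^8 ≡ 131^2 = 17161 ≡ 264 (mod 277)
19^16 ≡ 264^2 = 69696 ≡ 169 (mod 277)
19^32 ≡ 169^2 = 28561 ≡ 30 (mod 277)
19^53 = 19^32 · 19^16 · 19^4 · 19^1 ≡ 30 · 169 · 131 · 19 (mod 277).
Accumulate the product:
30 · 169 = 5070 ≡ 84
84 · 131 = 11004 ≡ 201
201 · 19 = 3819 ≡ 218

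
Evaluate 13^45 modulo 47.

Compute successive squares:
45 in binary is 101101, i.e. 45 = 32 + 8 + 4 + 1.
13^1 ≡ 13 (mod 47)
13^2 ≡ 13^2 = 169 ≡ 28 (mod 47)
13^4 ≡ 28^2 = 784 ≡ 32 (mod 47)
13^8 ≡ 32^2 = 1024 ≡ 37 (mod 47)
13^16 ≡ 37^2 = 1369 ≡ 6 (mod 47)
13^32 ≡ 6^2 = 36 (mod 47)
13^45 = 13^32 · 13^8 · 13^4 · 13^1 ≡ 36 · 37 · 32 · 13 (mod 47).
Accumulate the product:
36 · 37 = 1332 ≡ 16
16 · 32 = 512 ≡ 42
42 · 13 = 546 ≡ 29

29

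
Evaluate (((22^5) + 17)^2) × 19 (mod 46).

(22)^5 ≡ 22 (mod 46)
22 + 17 = 39
(39)^2 ≡ 3 (mod 46)
3 × 19 = 57 ≡ 11 (mod 46)

11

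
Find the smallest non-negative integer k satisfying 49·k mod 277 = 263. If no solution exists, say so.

gcd(49, 277) = 1, so a unique solution mod 277 exists.
49⁻¹ ≡ 147 (mod 277).
k ≡ 147·263 ≡ 158 (mod 277).

158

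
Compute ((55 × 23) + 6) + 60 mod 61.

50

55 × 23 = 1265 ≡ 45 (mod 61)
45 + 6 = 51
51 + 60 = 111 ≡ 50 (mod 61)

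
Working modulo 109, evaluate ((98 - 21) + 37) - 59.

55

98 - 21 = 77
77 + 37 = 114 ≡ 5 (mod 109)
5 - 59 = -54 ≡ 55 (mod 109)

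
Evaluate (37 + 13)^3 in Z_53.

37 + 13 = 50
(50)^3 ≡ 26 (mod 53)

26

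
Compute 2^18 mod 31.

8

By square-and-multiply:
18 in binary is 10010, i.e. 18 = 16 + 2.
2^1 ≡ 2 (mod 31)
2^2 ≡ 2^2 = 4 (mod 31)
2^4 ≡ 4^2 = 16 (mod 31)
2^8 ≡ 16^2 = 256 ≡ 8 (mod 31)
2^16 ≡ 8^2 = 64 ≡ 2 (mod 31)
2^18 = 2^16 * 2^2 ≡ 2 * 4 (mod 31).
2 * 4 = 8 ≡ 8 (mod 31).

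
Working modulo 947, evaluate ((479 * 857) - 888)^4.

479 * 857 = 410503 ≡ 452 (mod 947)
452 - 888 = -436 ≡ 511 (mod 947)
(511)^4 ≡ 499 (mod 947)

499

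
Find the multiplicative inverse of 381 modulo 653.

Apply the Euclidean algorithm and back-substitute:
653 = 1*381 + 272
381 = 1*272 + 109
272 = 2*109 + 54
109 = 2*54 + 1
54 = 54*1 + 0
gcd(381, 653) = 1, so the inverse exists.
Back-substitute for 1:
1 = 1*109 − 2*54
  = −2*272 + 5*109
  = 5*381 − 7*272
  = −7*653 + 12*381
So 381⁻¹ ≡ 12 (mod 653).

12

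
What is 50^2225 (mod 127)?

94

By square-and-multiply:
2225 in binary is 100010110001, i.e. 2225 = 2048 + 128 + 32 + 16 + 1.
50^1 ≡ 50 (mod 127)
50^2 ≡ 50^2 = 2500 ≡ 87 (mod 127)
50^4 ≡ 87^2 = 7569 ≡ 76 (mod 127)
50^8 ≡ 76^2 = 5776 ≡ 61 (mod 127)
50^16 ≡ 61^2 = 3721 ≡ 38 (mod 127)
50^32 ≡ 38^2 = 1444 ≡ 47 (mod 127)
50^64 ≡ 47^2 = 2209 ≡ 50 (mod 127)
50^128 ≡ 50^2 = 2500 ≡ 87 (mod 127)
50^256 ≡ 87^2 = 7569 ≡ 76 (mod 127)
50^512 ≡ 76^2 = 5776 ≡ 61 (mod 127)
50^1024 ≡ 61^2 = 3721 ≡ 38 (mod 127)
50^2048 ≡ 38^2 = 1444 ≡ 47 (mod 127)
50^2225 = 50^2048 * 50^128 * 50^32 * 50^16 * 50^1 ≡ 47 * 87 * 47 * 38 * 50 (mod 127).
Accumulate the product:
47 * 87 = 4089 ≡ 25
25 * 47 = 1175 ≡ 32
32 * 38 = 1216 ≡ 73
73 * 50 = 3650 ≡ 94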